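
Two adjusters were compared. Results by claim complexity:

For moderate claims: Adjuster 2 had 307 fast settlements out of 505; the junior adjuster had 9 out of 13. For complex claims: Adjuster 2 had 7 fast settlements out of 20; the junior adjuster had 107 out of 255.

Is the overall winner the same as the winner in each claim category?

Moderate: Adjuster 2 307/505 = 60.8%, the junior adjuster 9/13 = 69.2% → the junior adjuster
Complex: Adjuster 2 7/20 = 35.0%, the junior adjuster 107/255 = 42.0% → the junior adjuster
Overall: Adjuster 2 314/525 = 59.8%, the junior adjuster 116/268 = 43.3% → Adjuster 2
The junior adjuster wins each claim group but Adjuster 2 wins overall — the comparison reverses. The junior adjuster's claims skew toward complex, which has a lower base rate.

No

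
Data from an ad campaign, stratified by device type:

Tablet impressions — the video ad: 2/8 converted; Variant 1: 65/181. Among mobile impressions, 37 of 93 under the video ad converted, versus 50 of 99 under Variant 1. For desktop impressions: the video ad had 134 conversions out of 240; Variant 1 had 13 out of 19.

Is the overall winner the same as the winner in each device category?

Tablet: the video ad 2/8 = 25.0%, Variant 1 65/181 = 35.9% → Variant 1
Mobile: the video ad 37/93 = 39.8%, Variant 1 50/99 = 50.5% → Variant 1
Desktop: the video ad 134/240 = 55.8%, Variant 1 13/19 = 68.4% → Variant 1
Overall: the video ad 173/341 = 50.7%, Variant 1 128/299 = 42.8% → the video ad
Variant 1 wins each device group but the video ad wins overall — the comparison reverses. Variant 1's impressions skew toward tablet, which has a lower base rate.

No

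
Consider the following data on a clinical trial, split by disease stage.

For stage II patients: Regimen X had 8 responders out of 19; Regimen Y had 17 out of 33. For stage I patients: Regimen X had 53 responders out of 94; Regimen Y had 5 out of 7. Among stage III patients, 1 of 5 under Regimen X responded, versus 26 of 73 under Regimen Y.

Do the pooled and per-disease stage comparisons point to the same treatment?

No

Stage II: Regimen X 8/19 = 42.1%, Regimen Y 17/33 = 51.5% → Regimen Y
Stage I: Regimen X 53/94 = 56.4%, Regimen Y 5/7 = 71.4% → Regimen Y
Stage III: Regimen X 1/5 = 20.0%, Regimen Y 26/73 = 35.6% → Regimen Y
Overall: Regimen X 62/118 = 52.5%, Regimen Y 48/113 = 42.5% → Regimen X
Regimen Y wins each disease group but Regimen X wins overall — the comparison reverses. Regimen Y's patients skew toward stage III, which has a lower base rate.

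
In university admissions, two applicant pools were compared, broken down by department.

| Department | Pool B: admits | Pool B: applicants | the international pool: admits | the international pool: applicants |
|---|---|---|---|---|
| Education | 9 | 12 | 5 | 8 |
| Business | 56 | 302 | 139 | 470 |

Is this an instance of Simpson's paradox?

Education: Pool B 9/12 = 75.0%, the international pool 5/8 = 62.5% → Pool B
Business: Pool B 56/302 = 18.5%, the international pool 139/470 = 29.6% → the international pool
Overall: Pool B 65/314 = 20.7%, the international pool 144/478 = 30.1% → the international pool
Neither sweeps: Pool B wins 1 of 2 groups, the international pool wins 1. The international pool wins overall but not every group — no Simpson reversal.

No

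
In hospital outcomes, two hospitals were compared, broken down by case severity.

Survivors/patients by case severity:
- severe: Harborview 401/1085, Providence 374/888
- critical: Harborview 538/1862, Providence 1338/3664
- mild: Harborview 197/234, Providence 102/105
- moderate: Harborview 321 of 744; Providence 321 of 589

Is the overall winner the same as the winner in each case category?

Severe: Harborview 401/1085 = 37.0%, Providence 374/888 = 42.1% → Providence
Critical: Harborview 538/1862 = 28.9%, Providence 1338/3664 = 36.5% → Providence
Mild: Harborview 197/234 = 84.2%, Providence 102/105 = 97.1% → Providence
Moderate: Harborview 321/744 = 43.1%, Providence 321/589 = 54.5% → Providence
Overall: Harborview 1457/3925 = 37.1%, Providence 2135/5246 = 40.7% → Providence
Providence wins overall and in every case group — no reversal.

Yes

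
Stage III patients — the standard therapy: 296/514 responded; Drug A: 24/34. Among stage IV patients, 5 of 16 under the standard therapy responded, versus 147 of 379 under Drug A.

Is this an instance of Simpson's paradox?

Yes

Stage III: the standard therapy 296/514 = 57.6%, Drug A 24/34 = 70.6% → Drug A
Stage IV: the standard therapy 5/16 = 31.2%, Drug A 147/379 = 38.8% → Drug A
Overall: the standard therapy 301/530 = 56.8%, Drug A 171/413 = 41.4% → the standard therapy
Drug A wins each disease group but the standard therapy wins overall — the comparison reverses. Drug A's patients skew toward stage IV, which has a lower base rate.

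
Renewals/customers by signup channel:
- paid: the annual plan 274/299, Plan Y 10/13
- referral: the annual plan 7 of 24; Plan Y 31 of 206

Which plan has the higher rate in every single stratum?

the annual plan

Paid: the annual plan 274/299 = 91.6%, Plan Y 10/13 = 76.9% → the annual plan
Referral: the annual plan 7/24 = 29.2%, Plan Y 31/206 = 15.0% → the annual plan
The annual plan has the higher rate in both groups.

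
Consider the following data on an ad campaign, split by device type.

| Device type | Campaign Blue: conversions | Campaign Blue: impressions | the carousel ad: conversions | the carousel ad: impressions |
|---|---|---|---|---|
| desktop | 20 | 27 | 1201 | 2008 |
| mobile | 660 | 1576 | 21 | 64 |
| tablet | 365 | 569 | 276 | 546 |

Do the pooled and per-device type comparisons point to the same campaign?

No

Desktop: Campaign Blue 20/27 = 74.1%, the carousel ad 1201/2008 = 59.8% → Campaign Blue
Mobile: Campaign Blue 660/1576 = 41.9%, the carousel ad 21/64 = 32.8% → Campaign Blue
Tablet: Campaign Blue 365/569 = 64.1%, the carousel ad 276/546 = 50.5% → Campaign Blue
Overall: Campaign Blue 1045/2172 = 48.1%, the carousel ad 1498/2618 = 57.2% → the carousel ad
Campaign Blue wins each device group but the carousel ad wins overall — the comparison reverses. Campaign Blue's impressions skew toward mobile, which has a lower base rate.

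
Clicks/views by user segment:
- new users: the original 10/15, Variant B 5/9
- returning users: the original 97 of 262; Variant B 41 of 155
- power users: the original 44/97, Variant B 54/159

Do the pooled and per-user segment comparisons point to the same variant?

New users: the original 10/15 = 66.7%, Variant B 5/9 = 55.6% → the original
Returning users: the original 97/262 = 37.0%, Variant B 41/155 = 26.5% → the original
Power users: the original 44/97 = 45.4%, Variant B 54/159 = 34.0% → the original
Overall: the original 151/374 = 40.4%, Variant B 100/323 = 31.0% → the original
The original wins overall and in every user group — no reversal.

Yes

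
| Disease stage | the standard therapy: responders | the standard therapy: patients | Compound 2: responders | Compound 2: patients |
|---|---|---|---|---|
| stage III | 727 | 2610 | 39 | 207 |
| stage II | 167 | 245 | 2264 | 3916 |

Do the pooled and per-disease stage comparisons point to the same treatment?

No

Stage III: the standard therapy 727/2610 = 27.9%, Compound 2 39/207 = 18.8% → the standard therapy
Stage II: the standard therapy 167/245 = 68.2%, Compound 2 2264/3916 = 57.8% → the standard therapy
Overall: the standard therapy 894/2855 = 31.3%, Compound 2 2303/4123 = 55.9% → Compound 2
The standard therapy wins each disease group but Compound 2 wins overall — the comparison reverses. The standard therapy's patients skew toward stage III, which has a lower base rate.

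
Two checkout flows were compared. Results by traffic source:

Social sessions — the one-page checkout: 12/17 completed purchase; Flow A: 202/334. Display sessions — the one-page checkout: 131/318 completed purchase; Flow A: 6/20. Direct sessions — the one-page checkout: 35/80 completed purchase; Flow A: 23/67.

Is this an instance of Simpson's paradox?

Yes

Social: the one-page checkout 12/17 = 70.6%, Flow A 202/334 = 60.5% → the one-page checkout
Display: the one-page checkout 131/318 = 41.2%, Flow A 6/20 = 30.0% → the one-page checkout
Direct: the one-page checkout 35/80 = 43.8%, Flow A 23/67 = 34.3% → the one-page checkout
Overall: the one-page checkout 178/415 = 42.9%, Flow A 231/421 = 54.9% → Flow A
The one-page checkout wins each traffic group but Flow A wins overall — the comparison reverses. The one-page checkout's sessions skew toward display, which has a lower base rate.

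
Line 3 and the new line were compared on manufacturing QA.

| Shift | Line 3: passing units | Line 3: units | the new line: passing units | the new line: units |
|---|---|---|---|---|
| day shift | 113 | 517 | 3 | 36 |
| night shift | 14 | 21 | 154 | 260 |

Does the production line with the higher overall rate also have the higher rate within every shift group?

No

Day shift: Line 3 113/517 = 21.9%, the new line 3/36 = 8.3% → Line 3
Night shift: Line 3 14/21 = 66.7%, the new line 154/260 = 59.2% → Line 3
Overall: Line 3 127/538 = 23.6%, the new line 157/296 = 53.0% → the new line
Line 3 wins each shift group but the new line wins overall — the comparison reverses. Line 3's units skew toward day shift, which has a lower base rate.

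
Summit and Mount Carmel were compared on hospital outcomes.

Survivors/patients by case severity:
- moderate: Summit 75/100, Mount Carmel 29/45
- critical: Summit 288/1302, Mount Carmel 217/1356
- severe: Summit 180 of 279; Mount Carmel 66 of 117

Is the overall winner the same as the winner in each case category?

Moderate: Summit 75/100 = 75.0%, Mount Carmel 29/45 = 64.4% → Summit
Critical: Summit 288/1302 = 22.1%, Mount Carmel 217/1356 = 16.0% → Summit
Severe: Summit 180/279 = 64.5%, Mount Carmel 66/117 = 56.4% → Summit
Overall: Summit 543/1681 = 32.3%, Mount Carmel 312/1518 = 20.6% → Summit
Summit wins overall and in every case group — no reversal.

Yes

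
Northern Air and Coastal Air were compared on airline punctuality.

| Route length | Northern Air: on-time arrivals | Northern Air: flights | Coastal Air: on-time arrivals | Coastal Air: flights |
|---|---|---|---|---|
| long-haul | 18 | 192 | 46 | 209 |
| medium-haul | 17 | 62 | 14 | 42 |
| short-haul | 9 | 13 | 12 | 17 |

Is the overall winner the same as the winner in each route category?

Yes

Long-haul: Northern Air 18/192 = 9.4%, Coastal Air 46/209 = 22.0% → Coastal Air
Medium-haul: Northern Air 17/62 = 27.4%, Coastal Air 14/42 = 33.3% → Coastal Air
Short-haul: Northern Air 9/13 = 69.2%, Coastal Air 12/17 = 70.6% → Coastal Air
Overall: Northern Air 44/267 = 16.5%, Coastal Air 72/268 = 26.9% → Coastal Air
Coastal Air wins overall and in every route group — no reversal.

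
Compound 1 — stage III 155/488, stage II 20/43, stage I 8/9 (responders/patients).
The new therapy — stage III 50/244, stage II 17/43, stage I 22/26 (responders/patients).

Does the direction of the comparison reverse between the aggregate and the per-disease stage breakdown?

Stage III: Compound 1 155/488 = 31.8%, the new therapy 50/244 = 20.5% → Compound 1
Stage II: Compound 1 20/43 = 46.5%, the new therapy 17/43 = 39.5% → Compound 1
Stage I: Compound 1 8/9 = 88.9%, the new therapy 22/26 = 84.6% → Compound 1
Overall: Compound 1 183/540 = 33.9%, the new therapy 89/313 = 28.4% → Compound 1
Compound 1 wins overall and in every disease group — no reversal.

No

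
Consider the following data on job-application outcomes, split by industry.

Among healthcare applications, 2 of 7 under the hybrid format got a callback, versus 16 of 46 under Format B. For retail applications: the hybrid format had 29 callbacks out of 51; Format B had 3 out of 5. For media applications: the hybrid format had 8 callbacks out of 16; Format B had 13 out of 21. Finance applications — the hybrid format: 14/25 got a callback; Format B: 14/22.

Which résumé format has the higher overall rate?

the hybrid format

Healthcare: the hybrid format 2/7 = 28.6%, Format B 16/46 = 34.8% → Format B
Retail: the hybrid format 29/51 = 56.9%, Format B 3/5 = 60.0% → Format B
Media: the hybrid format 8/16 = 50.0%, Format B 13/21 = 61.9% → Format B
Finance: the hybrid format 14/25 = 56.0%, Format B 14/22 = 63.6% → Format B
Overall: the hybrid format 53/99 = 53.5%, Format B 46/94 = 48.9% → the hybrid format
(Format B wins every industry group but the hybrid format wins overall — Format B's applications skew toward the low-rate healthcare group.)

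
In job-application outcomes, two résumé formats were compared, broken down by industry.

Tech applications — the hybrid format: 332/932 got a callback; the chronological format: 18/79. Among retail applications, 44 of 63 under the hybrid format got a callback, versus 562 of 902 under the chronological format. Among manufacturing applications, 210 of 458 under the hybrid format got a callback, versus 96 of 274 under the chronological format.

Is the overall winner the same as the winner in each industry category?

No

Tech: the hybrid format 332/932 = 35.6%, the chronological format 18/79 = 22.8% → the hybrid format
Retail: the hybrid format 44/63 = 69.8%, the chronological format 562/902 = 62.3% → the hybrid format
Manufacturing: the hybrid format 210/458 = 45.9%, the chronological format 96/274 = 35.0% → the hybrid format
Overall: the hybrid format 586/1453 = 40.3%, the chronological format 676/1255 = 53.9% → the chronological format
The hybrid format wins each industry group but the chronological format wins overall — the comparison reverses. The hybrid format's applications skew toward tech, which has a lower base rate.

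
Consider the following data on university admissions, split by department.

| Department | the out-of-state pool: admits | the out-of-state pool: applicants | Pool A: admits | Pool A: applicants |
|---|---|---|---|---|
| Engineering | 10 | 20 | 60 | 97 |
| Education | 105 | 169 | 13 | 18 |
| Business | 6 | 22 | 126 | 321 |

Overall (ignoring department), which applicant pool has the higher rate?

the out-of-state pool

Engineering: the out-of-state pool 10/20 = 50.0%, Pool A 60/97 = 61.9% → Pool A
Education: the out-of-state pool 105/169 = 62.1%, Pool A 13/18 = 72.2% → Pool A
Business: the out-of-state pool 6/22 = 27.3%, Pool A 126/321 = 39.3% → Pool A
Overall: the out-of-state pool 121/211 = 57.3%, Pool A 199/436 = 45.6% → the out-of-state pool
(Pool A wins every department group but the out-of-state pool wins overall — Pool A's applicants skew toward the low-rate Business group.)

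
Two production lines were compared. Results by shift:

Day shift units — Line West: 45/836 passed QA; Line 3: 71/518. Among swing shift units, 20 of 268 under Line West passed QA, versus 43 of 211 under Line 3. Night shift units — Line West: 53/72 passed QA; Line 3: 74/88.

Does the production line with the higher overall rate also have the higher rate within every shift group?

Yes

Day shift: Line West 45/836 = 5.4%, Line 3 71/518 = 13.7% → Line 3
Swing shift: Line West 20/268 = 7.5%, Line 3 43/211 = 20.4% → Line 3
Night shift: Line West 53/72 = 73.6%, Line 3 74/88 = 84.1% → Line 3
Overall: Line West 118/1176 = 10.0%, Line 3 188/817 = 23.0% → Line 3
Line 3 wins overall and in every shift group — no reversal.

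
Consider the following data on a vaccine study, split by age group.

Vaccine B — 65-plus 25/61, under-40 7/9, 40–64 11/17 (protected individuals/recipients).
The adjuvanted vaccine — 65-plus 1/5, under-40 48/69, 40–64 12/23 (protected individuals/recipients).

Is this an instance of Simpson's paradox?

65-plus: Vaccine B 25/61 = 41.0%, the adjuvanted vaccine 1/5 = 20.0% → Vaccine B
Under-40: Vaccine B 7/9 = 77.8%, the adjuvanted vaccine 48/69 = 69.6% → Vaccine B
40–64: Vaccine B 11/17 = 64.7%, the adjuvanted vaccine 12/23 = 52.2% → Vaccine B
Overall: Vaccine B 43/87 = 49.4%, the adjuvanted vaccine 61/97 = 62.9% → the adjuvanted vaccine
Vaccine B wins each age group but the adjuvanted vaccine wins overall — the comparison reverses. Vaccine B's recipients skew toward 65-plus, which has a lower base rate.

Yes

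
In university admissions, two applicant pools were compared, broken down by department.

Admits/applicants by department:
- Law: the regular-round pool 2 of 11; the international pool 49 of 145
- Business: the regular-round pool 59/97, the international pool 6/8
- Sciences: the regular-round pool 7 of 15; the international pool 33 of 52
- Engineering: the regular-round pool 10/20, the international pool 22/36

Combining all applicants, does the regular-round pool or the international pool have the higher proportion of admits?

Law: the regular-round pool 2/11 = 18.2%, the international pool 49/145 = 33.8% → the international pool
Business: the regular-round pool 59/97 = 60.8%, the international pool 6/8 = 75.0% → the international pool
Sciences: the regular-round pool 7/15 = 46.7%, the international pool 33/52 = 63.5% → the international pool
Engineering: the regular-round pool 10/20 = 50.0%, the international pool 22/36 = 61.1% → the international pool
Overall: the regular-round pool 78/143 = 54.5%, the international pool 110/241 = 45.6% → the regular-round pool
(The international pool wins every department group but the regular-round pool wins overall — the international pool's applicants skew toward the low-rate Law group.)

the regular-round pool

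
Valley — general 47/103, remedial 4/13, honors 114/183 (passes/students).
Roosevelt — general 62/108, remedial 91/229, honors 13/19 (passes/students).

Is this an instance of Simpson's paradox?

General: Valley 47/103 = 45.6%, Roosevelt 62/108 = 57.4% → Roosevelt
Remedial: Valley 4/13 = 30.8%, Roosevelt 91/229 = 39.7% → Roosevelt
Honors: Valley 114/183 = 62.3%, Roosevelt 13/19 = 68.4% → Roosevelt
Overall: Valley 165/299 = 55.2%, Roosevelt 166/356 = 46.6% → Valley
Roosevelt wins each student group but Valley wins overall — the comparison reverses. Roosevelt's students skew toward remedial, which has a lower base rate.

Yes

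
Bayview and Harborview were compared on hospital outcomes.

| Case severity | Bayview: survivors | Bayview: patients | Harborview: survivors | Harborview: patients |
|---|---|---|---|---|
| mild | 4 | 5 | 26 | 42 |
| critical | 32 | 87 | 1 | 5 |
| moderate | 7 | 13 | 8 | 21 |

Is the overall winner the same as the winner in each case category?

No

Mild: Bayview 4/5 = 80.0%, Harborview 26/42 = 61.9% → Bayview
Critical: Bayview 32/87 = 36.8%, Harborview 1/5 = 20.0% → Bayview
Moderate: Bayview 7/13 = 53.8%, Harborview 8/21 = 38.1% → Bayview
Overall: Bayview 43/105 = 41.0%, Harborview 35/68 = 51.5% → Harborview
Bayview wins each case group but Harborview wins overall — the comparison reverses. Bayview's patients skew toward critical, which has a lower base rate.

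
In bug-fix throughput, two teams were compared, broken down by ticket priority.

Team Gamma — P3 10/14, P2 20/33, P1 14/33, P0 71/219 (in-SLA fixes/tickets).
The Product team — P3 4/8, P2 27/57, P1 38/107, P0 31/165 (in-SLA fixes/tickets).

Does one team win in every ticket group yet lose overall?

P3: Team Gamma 10/14 = 71.4%, the Product team 4/8 = 50.0% → Team Gamma
P2: Team Gamma 20/33 = 60.6%, the Product team 27/57 = 47.4% → Team Gamma
P1: Team Gamma 14/33 = 42.4%, the Product team 38/107 = 35.5% → Team Gamma
P0: Team Gamma 71/219 = 32.4%, the Product team 31/165 = 18.8% → Team Gamma
Overall: Team Gamma 115/299 = 38.5%, the Product team 100/337 = 29.7% → Team Gamma
Team Gamma wins overall and in every ticket group — no reversal.

No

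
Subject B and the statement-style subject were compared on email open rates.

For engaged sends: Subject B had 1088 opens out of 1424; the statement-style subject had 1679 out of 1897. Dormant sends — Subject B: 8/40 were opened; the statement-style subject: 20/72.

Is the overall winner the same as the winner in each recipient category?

Yes

Engaged: Subject B 1088/1424 = 76.4%, the statement-style subject 1679/1897 = 88.5% → the statement-style subject
Dormant: Subject B 8/40 = 20.0%, the statement-style subject 20/72 = 27.8% → the statement-style subject
Overall: Subject B 1096/1464 = 74.9%, the statement-style subject 1699/1969 = 86.3% → the statement-style subject
The statement-style subject wins overall and in every recipient group — no reversal.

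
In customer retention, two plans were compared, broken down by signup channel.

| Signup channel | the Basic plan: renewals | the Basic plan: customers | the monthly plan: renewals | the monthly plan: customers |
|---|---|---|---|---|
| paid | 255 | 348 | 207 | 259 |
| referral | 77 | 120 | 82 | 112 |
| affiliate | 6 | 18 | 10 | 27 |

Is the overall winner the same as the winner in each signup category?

Yes

Paid: the Basic plan 255/348 = 73.3%, the monthly plan 207/259 = 79.9% → the monthly plan
Referral: the Basic plan 77/120 = 64.2%, the monthly plan 82/112 = 73.2% → the monthly plan
Affiliate: the Basic plan 6/18 = 33.3%, the monthly plan 10/27 = 37.0% → the monthly plan
Overall: the Basic plan 338/486 = 69.5%, the monthly plan 299/398 = 75.1% → the monthly plan
The monthly plan wins overall and in every signup group — no reversal.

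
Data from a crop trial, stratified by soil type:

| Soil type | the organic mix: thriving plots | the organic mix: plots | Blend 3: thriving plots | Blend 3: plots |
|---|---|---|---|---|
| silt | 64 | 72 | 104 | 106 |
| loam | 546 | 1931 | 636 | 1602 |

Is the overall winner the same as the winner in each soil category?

Yes

Silt: the organic mix 64/72 = 88.9%, Blend 3 104/106 = 98.1% → Blend 3
Loam: the organic mix 546/1931 = 28.3%, Blend 3 636/1602 = 39.7% → Blend 3
Overall: the organic mix 610/2003 = 30.5%, Blend 3 740/1708 = 43.3% → Blend 3
Blend 3 wins overall and in every soil group — no reversal.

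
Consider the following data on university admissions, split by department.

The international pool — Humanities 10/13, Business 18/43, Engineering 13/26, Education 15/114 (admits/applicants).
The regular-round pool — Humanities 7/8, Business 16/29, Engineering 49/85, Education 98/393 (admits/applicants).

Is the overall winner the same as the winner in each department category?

Yes

Humanities: the international pool 10/13 = 76.9%, the regular-round pool 7/8 = 87.5% → the regular-round pool
Business: the international pool 18/43 = 41.9%, the regular-round pool 16/29 = 55.2% → the regular-round pool
Engineering: the international pool 13/26 = 50.0%, the regular-round pool 49/85 = 57.6% → the regular-round pool
Education: the international pool 15/114 = 13.2%, the regular-round pool 98/393 = 24.9% → the regular-round pool
Overall: the international pool 56/196 = 28.6%, the regular-round pool 170/515 = 33.0% → the regular-round pool
The regular-round pool wins overall and in every department group — no reversal.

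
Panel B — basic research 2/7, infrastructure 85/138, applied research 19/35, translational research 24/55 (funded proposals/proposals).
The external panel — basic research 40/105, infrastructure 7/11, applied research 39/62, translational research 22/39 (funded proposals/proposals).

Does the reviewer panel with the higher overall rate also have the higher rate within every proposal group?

No

Basic research: Panel B 2/7 = 28.6%, the external panel 40/105 = 38.1% → the external panel
Infrastructure: Panel B 85/138 = 61.6%, the external panel 7/11 = 63.6% → the external panel
Applied research: Panel B 19/35 = 54.3%, the external panel 39/62 = 62.9% → the external panel
Translational research: Panel B 24/55 = 43.6%, the external panel 22/39 = 56.4% → the external panel
Overall: Panel B 130/235 = 55.3%, the external panel 108/217 = 49.8% → Panel B
The external panel wins each proposal group but Panel B wins overall — the comparison reverses. The external panel's proposals skew toward basic research, which has a lower base rate.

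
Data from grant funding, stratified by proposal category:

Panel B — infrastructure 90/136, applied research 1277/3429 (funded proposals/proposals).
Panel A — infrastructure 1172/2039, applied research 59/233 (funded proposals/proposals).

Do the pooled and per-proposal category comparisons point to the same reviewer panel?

Infrastructure: Panel B 90/136 = 66.2%, Panel A 1172/2039 = 57.5% → Panel B
Applied research: Panel B 1277/3429 = 37.2%, Panel A 59/233 = 25.3% → Panel B
Overall: Panel B 1367/3565 = 38.3%, Panel A 1231/2272 = 54.2% → Panel A
Panel B wins each proposal group but Panel A wins overall — the comparison reverses. Panel B's proposals skew toward applied research, which has a lower base rate.

No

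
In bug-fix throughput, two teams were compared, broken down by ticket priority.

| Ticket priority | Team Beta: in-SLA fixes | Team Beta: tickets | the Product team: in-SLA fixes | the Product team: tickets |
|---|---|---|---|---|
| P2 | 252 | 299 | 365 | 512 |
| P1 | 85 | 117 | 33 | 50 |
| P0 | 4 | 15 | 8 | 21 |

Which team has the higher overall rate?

Team Beta

P2: Team Beta 252/299 = 84.3%, the Product team 365/512 = 71.3% → Team Beta
P1: Team Beta 85/117 = 72.6%, the Product team 33/50 = 66.0% → Team Beta
P0: Team Beta 4/15 = 26.7%, the Product team 8/21 = 38.1% → the Product team
Overall: Team Beta 341/431 = 79.1%, the Product team 406/583 = 69.6% → Team Beta
(Neither sweeps every ticket group, but Team Beta has the higher pooled rate.)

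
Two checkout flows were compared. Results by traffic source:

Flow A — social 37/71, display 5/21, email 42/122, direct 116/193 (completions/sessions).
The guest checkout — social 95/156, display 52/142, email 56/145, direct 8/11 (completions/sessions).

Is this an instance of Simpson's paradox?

Social: Flow A 37/71 = 52.1%, the guest checkout 95/156 = 60.9% → the guest checkout
Display: Flow A 5/21 = 23.8%, the guest checkout 52/142 = 36.6% → the guest checkout
Email: Flow A 42/122 = 34.4%, the guest checkout 56/145 = 38.6% → the guest checkout
Direct: Flow A 116/193 = 60.1%, the guest checkout 8/11 = 72.7% → the guest checkout
Overall: Flow A 200/407 = 49.1%, the guest checkout 211/454 = 46.5% → Flow A
The guest checkout wins each traffic group but Flow A wins overall — the comparison reverses. The guest checkout's sessions skew toward display, which has a lower base rate.

Yes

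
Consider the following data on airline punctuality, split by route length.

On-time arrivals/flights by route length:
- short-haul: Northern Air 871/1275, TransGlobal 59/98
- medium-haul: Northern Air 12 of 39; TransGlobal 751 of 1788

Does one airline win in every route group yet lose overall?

No

Short-haul: Northern Air 871/1275 = 68.3%, TransGlobal 59/98 = 60.2% → Northern Air
Medium-haul: Northern Air 12/39 = 30.8%, TransGlobal 751/1788 = 42.0% → TransGlobal
Overall: Northern Air 883/1314 = 67.2%, TransGlobal 810/1886 = 42.9% → Northern Air
Neither sweeps: Northern Air wins 1 of 2 groups, TransGlobal wins 1. Northern Air wins overall but not every group — no Simpson reversal.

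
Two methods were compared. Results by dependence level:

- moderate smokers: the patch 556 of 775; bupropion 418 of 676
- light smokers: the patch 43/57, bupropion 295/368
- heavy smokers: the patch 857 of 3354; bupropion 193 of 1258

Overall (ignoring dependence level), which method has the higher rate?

Moderate smokers: the patch 556/775 = 71.7%, bupropion 418/676 = 61.8% → the patch
Light smokers: the patch 43/57 = 75.4%, bupropion 295/368 = 80.2% → bupropion
Heavy smokers: the patch 857/3354 = 25.6%, bupropion 193/1258 = 15.3% → the patch
Overall: the patch 1456/4186 = 34.8%, bupropion 906/2302 = 39.4% → bupropion
(Neither sweeps every dependence group, but bupropion has the higher pooled rate.)

bupropion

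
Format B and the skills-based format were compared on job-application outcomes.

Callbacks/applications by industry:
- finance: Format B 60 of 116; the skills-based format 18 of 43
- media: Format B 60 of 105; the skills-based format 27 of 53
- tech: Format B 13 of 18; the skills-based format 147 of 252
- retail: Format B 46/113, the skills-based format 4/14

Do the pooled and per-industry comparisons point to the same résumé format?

Finance: Format B 60/116 = 51.7%, the skills-based format 18/43 = 41.9% → Format B
Media: Format B 60/105 = 57.1%, the skills-based format 27/53 = 50.9% → Format B
Tech: Format B 13/18 = 72.2%, the skills-based format 147/252 = 58.3% → Format B
Retail: Format B 46/113 = 40.7%, the skills-based format 4/14 = 28.6% → Format B
Overall: Format B 179/352 = 50.9%, the skills-based format 196/362 = 54.1% → the skills-based format
Format B wins each industry group but the skills-based format wins overall — the comparison reverses. Format B's applications skew toward retail, which has a lower base rate.

No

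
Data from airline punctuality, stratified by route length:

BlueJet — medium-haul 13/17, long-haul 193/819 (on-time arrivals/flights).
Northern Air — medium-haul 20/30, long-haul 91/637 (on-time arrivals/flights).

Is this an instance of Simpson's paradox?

No

Medium-haul: BlueJet 13/17 = 76.5%, Northern Air 20/30 = 66.7% → BlueJet
Long-haul: BlueJet 193/819 = 23.6%, Northern Air 91/637 = 14.3% → BlueJet
Overall: BlueJet 206/836 = 24.6%, Northern Air 111/667 = 16.6% → BlueJet
BlueJet wins overall and in every route group — no reversal.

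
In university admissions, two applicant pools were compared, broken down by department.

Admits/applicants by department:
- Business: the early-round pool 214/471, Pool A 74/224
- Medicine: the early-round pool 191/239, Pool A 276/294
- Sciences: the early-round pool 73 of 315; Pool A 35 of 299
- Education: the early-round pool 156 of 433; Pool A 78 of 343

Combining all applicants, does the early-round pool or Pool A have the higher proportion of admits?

the early-round pool

Business: the early-round pool 214/471 = 45.4%, Pool A 74/224 = 33.0% → the early-round pool
Medicine: the early-round pool 191/239 = 79.9%, Pool A 276/294 = 93.9% → Pool A
Sciences: the early-round pool 73/315 = 23.2%, Pool A 35/299 = 11.7% → the early-round pool
Education: the early-round pool 156/433 = 36.0%, Pool A 78/343 = 22.7% → the early-round pool
Overall: the early-round pool 634/1458 = 43.5%, Pool A 463/1160 = 39.9% → the early-round pool
(Neither sweeps every department group, but the early-round pool has the higher pooled rate.)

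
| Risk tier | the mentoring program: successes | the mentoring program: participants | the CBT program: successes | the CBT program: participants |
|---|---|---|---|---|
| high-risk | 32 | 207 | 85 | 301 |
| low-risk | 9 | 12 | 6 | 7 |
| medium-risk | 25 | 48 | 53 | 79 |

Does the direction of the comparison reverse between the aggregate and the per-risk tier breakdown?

High-risk: the mentoring program 32/207 = 15.5%, the CBT program 85/301 = 28.2% → the CBT program
Low-risk: the mentoring program 9/12 = 75.0%, the CBT program 6/7 = 85.7% → the CBT program
Medium-risk: the mentoring program 25/48 = 52.1%, the CBT program 53/79 = 67.1% → the CBT program
Overall: the mentoring program 66/267 = 24.7%, the CBT program 144/387 = 37.2% → the CBT program
The CBT program wins overall and in every risk group — no reversal.

No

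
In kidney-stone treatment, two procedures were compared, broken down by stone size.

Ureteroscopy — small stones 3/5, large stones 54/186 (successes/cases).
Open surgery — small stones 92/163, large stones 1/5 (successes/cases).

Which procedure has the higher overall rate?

Small stones: ureteroscopy 3/5 = 60.0%, open surgery 92/163 = 56.4% → ureteroscopy
Large stones: ureteroscopy 54/186 = 29.0%, open surgery 1/5 = 20.0% → ureteroscopy
Overall: ureteroscopy 57/191 = 29.8%, open surgery 93/168 = 55.4% → open surgery
(Ureteroscopy wins every stone group but open surgery wins overall — ureteroscopy's cases skew toward the low-rate large stones group.)

open surgery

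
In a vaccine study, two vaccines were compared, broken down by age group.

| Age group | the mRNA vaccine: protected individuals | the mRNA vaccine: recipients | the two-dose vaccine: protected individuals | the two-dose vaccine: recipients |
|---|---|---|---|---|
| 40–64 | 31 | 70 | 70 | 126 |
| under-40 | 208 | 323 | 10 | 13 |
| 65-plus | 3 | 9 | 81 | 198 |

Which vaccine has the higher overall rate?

the mRNA vaccine

40–64: the mRNA vaccine 31/70 = 44.3%, the two-dose vaccine 70/126 = 55.6% → the two-dose vaccine
Under-40: the mRNA vaccine 208/323 = 64.4%, the two-dose vaccine 10/13 = 76.9% → the two-dose vaccine
65-plus: the mRNA vaccine 3/9 = 33.3%, the two-dose vaccine 81/198 = 40.9% → the two-dose vaccine
Overall: the mRNA vaccine 242/402 = 60.2%, the two-dose vaccine 161/337 = 47.8% → the mRNA vaccine
(The two-dose vaccine wins every age group but the mRNA vaccine wins overall — the two-dose vaccine's recipients skew toward the low-rate 65-plus group.)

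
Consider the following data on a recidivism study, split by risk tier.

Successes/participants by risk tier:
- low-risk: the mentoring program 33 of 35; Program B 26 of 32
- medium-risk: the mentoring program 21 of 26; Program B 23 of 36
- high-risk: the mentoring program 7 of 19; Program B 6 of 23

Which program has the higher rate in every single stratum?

the mentoring program

Low-risk: the mentoring program 33/35 = 94.3%, Program B 26/32 = 81.2% → the mentoring program
Medium-risk: the mentoring program 21/26 = 80.8%, Program B 23/36 = 63.9% → the mentoring program
High-risk: the mentoring program 7/19 = 36.8%, Program B 6/23 = 26.1% → the mentoring program
The mentoring program has the higher rate in all 3 groups.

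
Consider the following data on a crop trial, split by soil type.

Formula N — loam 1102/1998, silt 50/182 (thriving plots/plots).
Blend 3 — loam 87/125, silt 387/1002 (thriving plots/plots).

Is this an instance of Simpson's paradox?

Yes

Loam: Formula N 1102/1998 = 55.2%, Blend 3 87/125 = 69.6% → Blend 3
Silt: Formula N 50/182 = 27.5%, Blend 3 387/1002 = 38.6% → Blend 3
Overall: Formula N 1152/2180 = 52.8%, Blend 3 474/1127 = 42.1% → Formula N
Blend 3 wins each soil group but Formula N wins overall — the comparison reverses. Blend 3's plots skew toward silt, which has a lower base rate.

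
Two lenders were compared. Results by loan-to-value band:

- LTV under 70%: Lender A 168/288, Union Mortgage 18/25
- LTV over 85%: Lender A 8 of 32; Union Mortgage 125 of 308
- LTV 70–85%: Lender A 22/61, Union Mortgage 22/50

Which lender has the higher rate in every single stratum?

LTV under 70%: Lender A 168/288 = 58.3%, Union Mortgage 18/25 = 72.0% → Union Mortgage
LTV over 85%: Lender A 8/32 = 25.0%, Union Mortgage 125/308 = 40.6% → Union Mortgage
LTV 70–85%: Lender A 22/61 = 36.1%, Union Mortgage 22/50 = 44.0% → Union Mortgage
Union Mortgage has the higher rate in all 3 groups.

Union Mortgage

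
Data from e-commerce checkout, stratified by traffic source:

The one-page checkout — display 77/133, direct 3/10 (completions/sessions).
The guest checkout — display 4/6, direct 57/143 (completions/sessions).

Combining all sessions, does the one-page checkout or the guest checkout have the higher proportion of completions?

Display: the one-page checkout 77/133 = 57.9%, the guest checkout 4/6 = 66.7% → the guest checkout
Direct: the one-page checkout 3/10 = 30.0%, the guest checkout 57/143 = 39.9% → the guest checkout
Overall: the one-page checkout 80/143 = 55.9%, the guest checkout 61/149 = 40.9% → the one-page checkout
(The guest checkout wins every traffic group but the one-page checkout wins overall — the guest checkout's sessions skew toward the low-rate direct group.)

the one-page checkout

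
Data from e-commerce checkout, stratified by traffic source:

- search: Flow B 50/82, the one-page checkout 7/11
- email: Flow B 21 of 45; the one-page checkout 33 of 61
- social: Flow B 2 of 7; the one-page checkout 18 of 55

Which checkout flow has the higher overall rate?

Search: Flow B 50/82 = 61.0%, the one-page checkout 7/11 = 63.6% → the one-page checkout
Email: Flow B 21/45 = 46.7%, the one-page checkout 33/61 = 54.1% → the one-page checkout
Social: Flow B 2/7 = 28.6%, the one-page checkout 18/55 = 32.7% → the one-page checkout
Overall: Flow B 73/134 = 54.5%, the one-page checkout 58/127 = 45.7% → Flow B
(The one-page checkout wins every traffic group but Flow B wins overall — the one-page checkout's sessions skew toward the low-rate social group.)

Flow B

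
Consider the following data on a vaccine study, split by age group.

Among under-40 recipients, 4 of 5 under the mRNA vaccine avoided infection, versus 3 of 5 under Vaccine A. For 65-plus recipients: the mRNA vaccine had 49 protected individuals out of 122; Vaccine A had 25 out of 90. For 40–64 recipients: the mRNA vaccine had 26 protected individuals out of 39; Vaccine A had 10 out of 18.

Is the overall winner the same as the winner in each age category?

Yes

Under-40: the mRNA vaccine 4/5 = 80.0%, Vaccine A 3/5 = 60.0% → the mRNA vaccine
65-plus: the mRNA vaccine 49/122 = 40.2%, Vaccine A 25/90 = 27.8% → the mRNA vaccine
40–64: the mRNA vaccine 26/39 = 66.7%, Vaccine A 10/18 = 55.6% → the mRNA vaccine
Overall: the mRNA vaccine 79/166 = 47.6%, Vaccine A 38/113 = 33.6% → the mRNA vaccine
The mRNA vaccine wins overall and in every age group — no reversal.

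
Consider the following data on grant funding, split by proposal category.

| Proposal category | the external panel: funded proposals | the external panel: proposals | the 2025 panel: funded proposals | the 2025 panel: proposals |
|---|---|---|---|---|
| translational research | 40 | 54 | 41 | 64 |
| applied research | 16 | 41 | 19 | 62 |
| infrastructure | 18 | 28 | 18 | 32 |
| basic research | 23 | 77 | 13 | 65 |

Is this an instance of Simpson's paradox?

No

Translational research: the external panel 40/54 = 74.1%, the 2025 panel 41/64 = 64.1% → the external panel
Applied research: the external panel 16/41 = 39.0%, the 2025 panel 19/62 = 30.6% → the external panel
Infrastructure: the external panel 18/28 = 64.3%, the 2025 panel 18/32 = 56.2% → the external panel
Basic research: the external panel 23/77 = 29.9%, the 2025 panel 13/65 = 20.0% → the external panel
Overall: the external panel 97/200 = 48.5%, the 2025 panel 91/223 = 40.8% → the external panel
The external panel wins overall and in every proposal group — no reversal.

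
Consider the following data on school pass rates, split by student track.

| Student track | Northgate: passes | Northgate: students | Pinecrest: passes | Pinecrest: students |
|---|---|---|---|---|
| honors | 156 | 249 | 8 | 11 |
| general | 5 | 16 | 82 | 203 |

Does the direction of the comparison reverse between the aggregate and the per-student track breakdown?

Yes

Honors: Northgate 156/249 = 62.7%, Pinecrest 8/11 = 72.7% → Pinecrest
General: Northgate 5/16 = 31.2%, Pinecrest 82/203 = 40.4% → Pinecrest
Overall: Northgate 161/265 = 60.8%, Pinecrest 90/214 = 42.1% → Northgate
Pinecrest wins each student group but Northgate wins overall — the comparison reverses. Pinecrest's students skew toward general, which has a lower base rate.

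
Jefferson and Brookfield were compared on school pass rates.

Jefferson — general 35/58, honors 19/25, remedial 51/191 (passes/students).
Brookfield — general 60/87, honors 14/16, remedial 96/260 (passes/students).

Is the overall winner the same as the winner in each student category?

General: Jefferson 35/58 = 60.3%, Brookfield 60/87 = 69.0% → Brookfield
Honors: Jefferson 19/25 = 76.0%, Brookfield 14/16 = 87.5% → Brookfield
Remedial: Jefferson 51/191 = 26.7%, Brookfield 96/260 = 36.9% → Brookfield
Overall: Jefferson 105/274 = 38.3%, Brookfield 170/363 = 46.8% → Brookfield
Brookfield wins overall and in every student group — no reversal.

Yes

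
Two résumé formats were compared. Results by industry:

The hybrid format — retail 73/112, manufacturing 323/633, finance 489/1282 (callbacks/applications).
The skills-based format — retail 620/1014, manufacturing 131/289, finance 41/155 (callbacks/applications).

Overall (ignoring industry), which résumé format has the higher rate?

the skills-based format

Retail: the hybrid format 73/112 = 65.2%, the skills-based format 620/1014 = 61.1% → the hybrid format
Manufacturing: the hybrid format 323/633 = 51.0%, the skills-based format 131/289 = 45.3% → the hybrid format
Finance: the hybrid format 489/1282 = 38.1%, the skills-based format 41/155 = 26.5% → the hybrid format
Overall: the hybrid format 885/2027 = 43.7%, the skills-based format 792/1458 = 54.3% → the skills-based format
(The hybrid format wins every industry group but the skills-based format wins overall — the hybrid format's applications skew toward the low-rate finance group.)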